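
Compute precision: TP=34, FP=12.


Precision = TP/(TP+FP)
= 34/(34+12)
= 34/46 = 73.91%

73.91%


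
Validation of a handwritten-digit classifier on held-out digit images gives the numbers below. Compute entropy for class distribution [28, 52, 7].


Probabilities: [28/87, 52/87, 7/87] ≈ [0.3218, 0.5977, 0.0805]
H = -((28/87)·log₂(28/87) + (52/87)·log₂(52/87) + (7/87)·log₂(7/87))
  = 1.2627 bits

1.2627 bits


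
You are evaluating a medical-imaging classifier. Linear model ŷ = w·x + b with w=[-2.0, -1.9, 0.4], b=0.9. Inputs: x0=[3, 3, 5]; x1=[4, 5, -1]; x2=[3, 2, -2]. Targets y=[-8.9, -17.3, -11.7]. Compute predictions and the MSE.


ŷ0 = (-2.0)·(3) + (-1.9)·(3) + (0.4)·(5) + 0.9 = -8.8
ŷ1 = (-2.0)·(4) + (-1.9)·(5) + (0.4)·(-1) + 0.9 = -17.0
ŷ2 = (-2.0)·(3) + (-1.9)·(2) + (0.4)·(-2) + 0.9 = -9.7
errors² = [0.01, 0.09, 4.0]
MSE = 4.1000/3 = 1.3667

1.3667


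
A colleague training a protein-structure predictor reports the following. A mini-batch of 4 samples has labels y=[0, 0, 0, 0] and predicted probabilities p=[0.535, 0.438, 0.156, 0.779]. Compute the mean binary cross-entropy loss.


L[0] = -ln(1-0.535) = -ln(0.465) = 0.7657
L[1] = -ln(1-0.438) = -ln(0.562) = 0.5763
L[2] = -ln(1-0.156) = -ln(0.844) = 0.1696
L[3] = -ln(1-0.779) = -ln(0.221) = 1.5096
mean = (0.7657 + 0.5763 + 0.1696 + 1.5096)/4 = 0.7553

0.7553


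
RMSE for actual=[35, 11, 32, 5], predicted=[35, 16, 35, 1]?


MSE = 50/4 = 12.5
RMSE = √(50/4) = 3.5355

3.5355


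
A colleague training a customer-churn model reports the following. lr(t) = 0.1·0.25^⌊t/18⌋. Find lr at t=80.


n_drops = ⌊80/18⌋ = 4
lr = 0.1·0.25^4 = 0.1·0.00390625 = 0.000390625

0.000390625


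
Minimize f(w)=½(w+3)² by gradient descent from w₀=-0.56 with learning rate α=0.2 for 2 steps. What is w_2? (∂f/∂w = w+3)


step 1: grad = -0.56+3 = 2.44; w = -0.56 - 0.2·(2.44) = -1.048
step 2: grad = -1.048+3 = 1.952; w = -1.048 - 0.2·(1.952) = -1.4384

-1.4384


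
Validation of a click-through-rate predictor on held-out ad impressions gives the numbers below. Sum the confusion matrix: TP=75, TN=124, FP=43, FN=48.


Total = TP + TN + FP + FN
= 75 + 124 + 43 + 48
= 290
(Predicted positive: 118, predicted negative: 172)

290


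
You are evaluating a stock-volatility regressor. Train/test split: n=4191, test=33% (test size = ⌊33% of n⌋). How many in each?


Test = ⌊4191·33/100⌋ = 1383
Train = 4191 - 1383 = 2808

Train: 2808, Test: 1383


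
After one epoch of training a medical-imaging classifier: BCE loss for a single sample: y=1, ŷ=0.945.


BCE = -[y·ln(p) + (1-y)·ln(1-p)]
= -1·ln(0.945) - 0
= -ln(0.945) = 0.0566

0.0566


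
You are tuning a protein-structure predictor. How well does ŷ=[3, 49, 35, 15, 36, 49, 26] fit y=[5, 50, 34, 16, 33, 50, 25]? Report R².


ȳ = 30.4286
SS_res = Σ(y-ŷ)² = 18
SS_tot = Σ(y-ȳ)² = 1669.71
R² = 1 - SS_res/SS_tot = 1 - 0.0108 = 0.9892

0.9892


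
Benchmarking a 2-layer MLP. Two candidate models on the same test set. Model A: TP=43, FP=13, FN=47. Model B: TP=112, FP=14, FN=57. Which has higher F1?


Model A: P=43/56=0.7679, R=43/90=0.4778, F1=2PR/(P+R)=2TP/(2TP+FP+FN)=86/146=0.589
Model B: P=112/126=0.8889, R=112/169=0.6627, F1=2PR/(P+R)=2TP/(2TP+FP+FN)=224/295=0.7593
0.589 < 0.7593 → Model B

Model B


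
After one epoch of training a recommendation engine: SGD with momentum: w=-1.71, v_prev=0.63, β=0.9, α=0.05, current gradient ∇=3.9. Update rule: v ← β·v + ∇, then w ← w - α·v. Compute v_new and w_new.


v_new = 0.9·0.63 + 3.9 = 0.567 + 3.9 = 4.467
w_new = -1.71 - 0.05·4.467 = -1.71 - 0.22335 = -1.93335

v_new=4.467, w_new=-1.93335


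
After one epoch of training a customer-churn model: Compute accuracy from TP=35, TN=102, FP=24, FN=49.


Accuracy = (TP+TN)/(TP+TN+FP+FN)
= (35+102)/(210)
= 137/210 = 65.24%

65.24%


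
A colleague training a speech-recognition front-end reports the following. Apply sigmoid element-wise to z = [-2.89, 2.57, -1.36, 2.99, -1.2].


σ(-2.89) = 1/(1+e^2.89) = 0.0527
σ(2.57) = 1/(1+e^-2.57) = 0.9289
σ(-1.36) = 1/(1+e^1.36) = 0.2042
σ(2.99) = 1/(1+e^-2.99) = 0.9521
σ(-1.2) = 1/(1+e^1.2) = 0.2315
result = [0.0527, 0.9289, 0.2042, 0.9521, 0.2315]

[0.0527, 0.9289, 0.2042, 0.9521, 0.2315]


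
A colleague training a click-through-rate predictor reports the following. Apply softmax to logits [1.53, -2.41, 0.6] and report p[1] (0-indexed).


Exponentials: e^1.53=4.6182, e^-2.41=0.0898, e^0.6=1.8221
Sum = 6.5301
Softmax = [0.7072, 0.0138, 0.279]
p[1] = 0.0898/6.5301 = 0.0138

0.0138


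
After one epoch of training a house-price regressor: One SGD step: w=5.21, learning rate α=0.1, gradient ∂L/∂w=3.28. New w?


w_new = w - α·∇
= 5.21 - 0.1·3.28
= 5.21 - 0.328
= 4.882

4.882


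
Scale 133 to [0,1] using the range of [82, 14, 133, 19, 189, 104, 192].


min=14, max=192
(133-14)/(192-14) = 119/178 = 0.6685

0.6685


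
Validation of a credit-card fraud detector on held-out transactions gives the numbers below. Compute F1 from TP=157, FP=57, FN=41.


Precision = 157/214 = 0.7336
Recall = 157/198 = 0.7929
F1 = 2·P·R/(P+R) = 2·TP/(2·TP+FP+FN) = 314/(314+57+41) = 314/412 = 0.7621

0.7621


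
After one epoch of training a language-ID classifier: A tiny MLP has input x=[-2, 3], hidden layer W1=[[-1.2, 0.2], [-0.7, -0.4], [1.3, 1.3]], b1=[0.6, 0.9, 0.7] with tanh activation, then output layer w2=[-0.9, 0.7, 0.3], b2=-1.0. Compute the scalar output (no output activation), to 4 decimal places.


z1[0] = (-1.2)·(-2) + (0.2)·(3) + 0.6 = 3.6
z1[1] = (-0.7)·(-2) + (-0.4)·(3) + 0.9 = 1.1
z1[2] = (1.3)·(-2) + (1.3)·(3) + 0.7 = 2.0
h = tanh(z1) = [0.9985, 0.8005, 0.964]
output = (-0.9)·(0.9985) + (0.7)·(0.8005) + (0.3)·(0.964) - 1.0 = -1.0491

-1.0491


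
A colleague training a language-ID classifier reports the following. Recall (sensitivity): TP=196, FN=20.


Recall = TP/(TP+FN)
= 196/(196+20)
= 196/216 = 90.74%

90.74%


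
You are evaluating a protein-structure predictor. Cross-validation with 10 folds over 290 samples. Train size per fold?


Fold size = 290/10 = 29
Training per fold = 290 - 29 = 261

261


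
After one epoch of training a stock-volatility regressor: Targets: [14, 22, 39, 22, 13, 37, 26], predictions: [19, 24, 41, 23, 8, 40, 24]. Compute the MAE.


Absolute errors: |14-19|=5, |22-24|=2, |39-41|=2, |22-23|=1, |13-8|=5, |37-40|=3, |26-24|=2
Sum = 20
MAE = 20/7 = 20/7

20/7


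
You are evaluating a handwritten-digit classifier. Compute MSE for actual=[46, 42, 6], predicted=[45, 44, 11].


Squared errors: (46-45)²=1, (42-44)²=4, (6-11)²=25
Sum = 30
MSE = 30/3 = 10

10


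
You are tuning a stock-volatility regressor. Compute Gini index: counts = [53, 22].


Probabilities: [53/75, 22/75] ≈ [0.7067, 0.2933]
Σpᵢ² = (2809 + 484)/75² = 3293/5625
Gini = 1 - Σpᵢ² = 1 - 3293/5625 = 0.4146

0.4146


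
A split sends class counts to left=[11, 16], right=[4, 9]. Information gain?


Parent = [15, 25], H_parent = 0.9544
H_left = 0.9751 (n=27), H_right = 0.8905 (n=13)
H_children = (27/40)·0.9751 + (13/40)·0.8905 = 0.9476
IG = 0.9544 - 0.9476 = 0.0068

0.0068


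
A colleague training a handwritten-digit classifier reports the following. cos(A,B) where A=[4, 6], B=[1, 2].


A·B = 4·1 + 6·2 = 16
‖A‖ = √52 = 7.2111, ‖B‖ = √5 = 2.2361
cos = 16/(√52·√5) = 16/√260 = 0.9923

0.9923


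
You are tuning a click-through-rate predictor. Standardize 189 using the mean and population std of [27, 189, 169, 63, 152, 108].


μ = 118, σ = 58.0287
z = (189 - 118)/58.0287 = 1.2235

1.2235


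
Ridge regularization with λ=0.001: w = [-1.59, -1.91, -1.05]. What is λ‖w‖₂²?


‖w‖₂² = (-1.59)² + (-1.91)² + (-1.05)²
     = 2.5281 + 3.6481 + 1.1025
     = 7.2787
λ·‖w‖₂² = 0.001·7.2787 = 0.007279

0.007279


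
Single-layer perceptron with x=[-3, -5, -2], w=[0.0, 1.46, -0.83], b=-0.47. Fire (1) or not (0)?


z = (-3)·(0.0) + (-5)·(1.46) + (-2)·(-0.83) - 0.47
  = -6.11
step(z) = 0 (z<0)

0


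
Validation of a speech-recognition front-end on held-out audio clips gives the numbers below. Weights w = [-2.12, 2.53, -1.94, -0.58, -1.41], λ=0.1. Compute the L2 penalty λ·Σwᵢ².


‖w‖₂² = (-2.12)² + (2.53)² + (-1.94)² + (-0.58)² + (-1.41)²
     = 4.4944 + 6.4009 + 3.7636 + 0.3364 + 1.9881
     = 16.9834
λ·‖w‖₂² = 0.1·16.9834 = 1.69834

1.69834


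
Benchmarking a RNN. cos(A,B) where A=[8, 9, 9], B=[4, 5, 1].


A·B = 8·4 + 9·5 + 9·1 = 86
‖A‖ = √226 = 15.0333, ‖B‖ = √42 = 6.4807
cos = 86/(√226·√42) = 86/√9492 = 0.8827

0.8827


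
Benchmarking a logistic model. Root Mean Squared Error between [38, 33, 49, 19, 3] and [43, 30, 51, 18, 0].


MSE = 48/5 = 9.6
RMSE = √(48/5) = 3.0984

3.0984


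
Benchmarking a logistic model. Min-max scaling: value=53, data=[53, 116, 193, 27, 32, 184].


min=27, max=193
(53-27)/(193-27) = 26/166 = 0.1566

0.1566


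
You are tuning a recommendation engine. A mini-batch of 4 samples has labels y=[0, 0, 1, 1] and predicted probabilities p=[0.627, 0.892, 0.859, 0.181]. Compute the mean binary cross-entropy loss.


L[0] = -ln(1-0.627) = -ln(0.373) = 0.9862
L[1] = -ln(1-0.892) = -ln(0.108) = 2.2256
L[2] = -ln(0.859) = 0.152
L[3] = -ln(0.181) = 1.7093
mean = (0.9862 + 2.2256 + 0.152 + 1.7093)/4 = 1.2683

1.2683


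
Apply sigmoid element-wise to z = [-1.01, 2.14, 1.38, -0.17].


σ(-1.01) = 1/(1+e^1.01) = 0.267
σ(2.14) = 1/(1+e^-2.14) = 0.8947
σ(1.38) = 1/(1+e^-1.38) = 0.799
σ(-0.17) = 1/(1+e^0.17) = 0.4576
result = [0.267, 0.8947, 0.799, 0.4576]

[0.267, 0.8947, 0.799, 0.4576]


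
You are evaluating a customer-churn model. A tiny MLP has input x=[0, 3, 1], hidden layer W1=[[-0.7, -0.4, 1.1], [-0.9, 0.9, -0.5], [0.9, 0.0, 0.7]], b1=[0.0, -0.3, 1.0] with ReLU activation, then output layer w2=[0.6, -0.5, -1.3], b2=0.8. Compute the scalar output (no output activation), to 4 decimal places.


z1[0] = (-0.7)·(0) + (-0.4)·(3) + (1.1)·(1) + 0.0 = -0.1
z1[1] = (-0.9)·(0) + (0.9)·(3) + (-0.5)·(1) - 0.3 = 1.9
z1[2] = (0.9)·(0) + (0.0)·(3) + (0.7)·(1) + 1.0 = 1.7
h = ReLU(z1) = [0.0, 1.9, 1.7]
output = (0.6)·(0.0) + (-0.5)·(1.9) + (-1.3)·(1.7) + 0.8 = -2.36

-2.36


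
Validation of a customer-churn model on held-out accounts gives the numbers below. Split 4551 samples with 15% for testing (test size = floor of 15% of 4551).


Test = ⌊4551·15/100⌋ = 682
Train = 4551 - 682 = 3869

Train: 3869, Test: 682


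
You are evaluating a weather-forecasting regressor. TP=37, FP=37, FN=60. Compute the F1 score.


Precision = 37/74 = 0.5
Recall = 37/97 = 0.3814
F1 = 2·P·R/(P+R) = 2·TP/(2·TP+FP+FN) = 74/(74+37+60) = 74/171 = 0.4327

0.4327


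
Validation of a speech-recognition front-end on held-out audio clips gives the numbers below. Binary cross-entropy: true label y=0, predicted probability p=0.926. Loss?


BCE = -[y·ln(p) + (1-y)·ln(1-p)]
= -0 - 1·ln(1-0.926)
= -ln(0.074) = 2.6037

2.6037


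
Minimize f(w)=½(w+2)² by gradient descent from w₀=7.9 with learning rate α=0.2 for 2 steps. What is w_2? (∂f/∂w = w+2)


step 1: grad = 7.9+2 = 9.9; w = 7.9 - 0.2·(9.9) = 5.92
step 2: grad = 5.92+2 = 7.92; w = 5.92 - 0.2·(7.92) = 4.336

4.336


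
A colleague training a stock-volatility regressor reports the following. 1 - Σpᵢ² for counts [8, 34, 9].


Probabilities: [8/51, 34/51, 9/51] ≈ [0.1569, 0.6667, 0.1765]
Σpᵢ² = (64 + 1156 + 81)/51² = 1301/2601
Gini = 1 - Σpᵢ² = 1 - 1301/2601 = 0.4998

0.4998


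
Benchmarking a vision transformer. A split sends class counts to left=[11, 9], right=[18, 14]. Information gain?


Parent = [29, 23], H_parent = 0.9904
H_left = 0.9928 (n=20), H_right = 0.9887 (n=32)
H_children = (20/52)·0.9928 + (32/52)·0.9887 = 0.9903
IG = 0.9904 - 0.9903 = 0.0001

0.0001


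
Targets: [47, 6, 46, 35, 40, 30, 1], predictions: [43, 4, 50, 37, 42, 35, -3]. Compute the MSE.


Squared errors: (47-43)²=16, (6-4)²=4, (46-50)²=16, (35-37)²=4, (40-42)²=4, (30-35)²=25, (1+ 3)²=16
Sum = 85
MSE = 85/7 = 85/7

85/7


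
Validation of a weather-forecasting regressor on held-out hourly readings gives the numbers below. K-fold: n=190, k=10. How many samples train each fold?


Fold size = 190/10 = 19
Training per fold = 190 - 19 = 171

171


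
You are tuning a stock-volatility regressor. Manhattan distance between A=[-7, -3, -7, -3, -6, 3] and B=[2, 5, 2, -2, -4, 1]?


d = |-7-2| + |-3-5| + |-7-2| + |-3+ 2| + |-6+ 4| + |3-1|
  = 9 + 8 + 9 + 1 + 2 + 2
  = 31

31


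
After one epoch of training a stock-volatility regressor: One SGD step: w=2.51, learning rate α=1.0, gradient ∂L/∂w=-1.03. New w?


w_new = w - α·∇
= 2.51 - 1.0·-1.03
= 2.51 + 1.03
= 3.54

3.54


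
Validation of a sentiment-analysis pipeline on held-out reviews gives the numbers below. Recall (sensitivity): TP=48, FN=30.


Recall = TP/(TP+FN)
= 48/(48+30)
= 48/78 = 61.54%

61.54%


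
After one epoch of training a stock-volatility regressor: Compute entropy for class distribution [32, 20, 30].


Probabilities: [32/82, 20/82, 30/82] ≈ [0.3902, 0.2439, 0.3659]
H = -((32/82)·log₂(32/82) + (20/82)·log₂(20/82) + (30/82)·log₂(30/82))
  = 1.557 bits

1.557 bits


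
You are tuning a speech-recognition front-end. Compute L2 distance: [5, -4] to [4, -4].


d = √((5-4)² + (-4+ 4)²)
  = √(1 + 0)
  = √1 = 1.0

1.0


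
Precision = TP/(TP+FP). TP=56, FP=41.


Precision = TP/(TP+FP)
= 56/(56+41)
= 56/97 = 57.73%

57.73%


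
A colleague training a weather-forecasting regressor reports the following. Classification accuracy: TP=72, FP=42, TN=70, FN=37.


Accuracy = (TP+TN)/(TP+TN+FP+FN)
= (72+70)/(221)
= 142/221 = 64.25%

64.25%


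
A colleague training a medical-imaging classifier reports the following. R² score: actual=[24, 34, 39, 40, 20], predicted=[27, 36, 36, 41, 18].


ȳ = 31.4
SS_res = Σ(y-ŷ)² = 27
SS_tot = Σ(y-ȳ)² = 323.2
R² = 1 - SS_res/SS_tot = 1 - 0.0835 = 0.9165

0.9165


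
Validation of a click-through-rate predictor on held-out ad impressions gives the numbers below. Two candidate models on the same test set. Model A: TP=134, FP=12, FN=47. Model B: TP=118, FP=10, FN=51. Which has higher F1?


Model A: P=134/146=0.9178, R=134/181=0.7403, F1=2PR/(P+R)=2TP/(2TP+FP+FN)=268/327=0.8196
Model B: P=118/128=0.9219, R=118/169=0.6982, F1=2PR/(P+R)=2TP/(2TP+FP+FN)=236/297=0.7946
0.8196 > 0.7946 → Model A

Model A


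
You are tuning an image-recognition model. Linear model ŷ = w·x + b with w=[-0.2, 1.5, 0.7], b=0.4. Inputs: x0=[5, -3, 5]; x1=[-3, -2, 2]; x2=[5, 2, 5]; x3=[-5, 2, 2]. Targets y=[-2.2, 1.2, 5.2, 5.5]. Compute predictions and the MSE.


ŷ0 = (-0.2)·(5) + (1.5)·(-3) + (0.7)·(5) + 0.4 = -1.6
ŷ1 = (-0.2)·(-3) + (1.5)·(-2) + (0.7)·(2) + 0.4 = -0.6
ŷ2 = (-0.2)·(5) + (1.5)·(2) + (0.7)·(5) + 0.4 = 5.9
ŷ3 = (-0.2)·(-5) + (1.5)·(2) + (0.7)·(2) + 0.4 = 5.8
errors² = [0.36, 3.24, 0.49, 0.09]
MSE = 4.1800/4 = 1.045

1.045


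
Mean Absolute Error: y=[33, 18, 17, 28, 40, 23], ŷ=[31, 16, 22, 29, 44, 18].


Absolute errors: |33-31|=2, |18-16|=2, |17-22|=5, |28-29|=1, |40-44|=4, |23-18|=5
Sum = 19
MAE = 19/6 = 19/6

19/6


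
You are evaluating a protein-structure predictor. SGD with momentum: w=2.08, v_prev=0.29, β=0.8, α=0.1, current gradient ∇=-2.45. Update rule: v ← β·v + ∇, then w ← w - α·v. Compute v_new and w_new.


v_new = 0.8·0.29 - 2.45 = 0.232 - 2.45 = -2.218
w_new = 2.08 - 0.1·-2.218 = 2.08 + 0.2218 = 2.3018

v_new=-2.218, w_new=2.3018


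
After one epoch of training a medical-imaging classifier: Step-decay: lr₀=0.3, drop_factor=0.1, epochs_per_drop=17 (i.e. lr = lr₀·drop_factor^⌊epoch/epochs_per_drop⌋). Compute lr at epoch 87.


n_drops = ⌊87/17⌋ = 5
lr = 0.3·0.1^5 = 0.3·0.00001 = 0.000003

0.000003


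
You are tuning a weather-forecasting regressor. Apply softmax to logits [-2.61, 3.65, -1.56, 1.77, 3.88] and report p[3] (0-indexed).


Exponentials: e^-2.61=0.0735, e^3.65=38.4747, e^-1.56=0.2101, e^1.77=5.8709, e^3.88=48.4242
Sum = 93.0534
Softmax = [0.0008, 0.4135, 0.0023, 0.0631, 0.5204]
p[3] = 5.8709/93.0534 = 0.0631

0.0631


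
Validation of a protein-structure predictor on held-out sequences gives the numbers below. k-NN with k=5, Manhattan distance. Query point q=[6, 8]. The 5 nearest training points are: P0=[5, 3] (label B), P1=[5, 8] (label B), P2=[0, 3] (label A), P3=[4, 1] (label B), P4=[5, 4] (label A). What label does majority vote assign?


d(q,P0) = 6  (label B)
d(q,P1) = 1  (label B)
d(q,P2) = 11  (label A)
d(q,P3) = 9  (label B)
d(q,P4) = 5  (label A)
Votes: A=2, B=3
Majority → B

B


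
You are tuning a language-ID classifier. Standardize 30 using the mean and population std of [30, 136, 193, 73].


μ = 108, σ = 61.883
z = (30 - 108)/61.883 = -1.2604

-1.2604


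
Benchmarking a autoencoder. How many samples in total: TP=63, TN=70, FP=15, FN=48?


Total = TP + TN + FP + FN
= 63 + 70 + 15 + 48
= 196
(Predicted positive: 78, predicted negative: 118)

196


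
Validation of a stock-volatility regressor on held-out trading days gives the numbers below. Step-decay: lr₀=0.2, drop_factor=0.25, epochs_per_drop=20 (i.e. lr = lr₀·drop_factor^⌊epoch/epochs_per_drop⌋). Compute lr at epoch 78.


n_drops = ⌊78/20⌋ = 3
lr = 0.2·0.25^3 = 0.2·0.015625 = 0.003125

0.003125


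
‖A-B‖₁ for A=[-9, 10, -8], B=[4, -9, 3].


d = |-9-4| + |10+ 9| + |-8-3|
  = 13 + 19 + 11
  = 43

43


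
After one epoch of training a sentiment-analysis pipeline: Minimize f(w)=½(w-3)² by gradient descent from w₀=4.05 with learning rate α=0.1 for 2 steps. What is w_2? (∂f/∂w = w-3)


step 1: grad = 4.05-3 = 1.05; w = 4.05 - 0.1·(1.05) = 3.945
step 2: grad = 3.945-3 = 0.945; w = 3.945 - 0.1·(0.945) = 3.8505

3.8505


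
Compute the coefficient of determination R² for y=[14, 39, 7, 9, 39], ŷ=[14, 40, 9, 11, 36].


ȳ = 21.6
SS_res = Σ(y-ŷ)² = 18
SS_tot = Σ(y-ȳ)² = 1035.2
R² = 1 - SS_res/SS_tot = 1 - 0.0174 = 0.9826

0.9826


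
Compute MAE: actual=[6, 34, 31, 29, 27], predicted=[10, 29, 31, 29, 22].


Absolute errors: |6-10|=4, |34-29|=5, |31-31|=0, |29-29|=0, |27-22|=5
Sum = 14
MAE = 14/5 = 14/5

14/5


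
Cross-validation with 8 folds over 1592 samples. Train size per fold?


Fold size = 1592/8 = 199
Training per fold = 1592 - 199 = 1393

1393


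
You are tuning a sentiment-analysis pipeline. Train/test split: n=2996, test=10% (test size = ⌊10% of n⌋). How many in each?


Test = ⌊2996·10/100⌋ = 299
Train = 2996 - 299 = 2697

Train: 2697, Test: 299


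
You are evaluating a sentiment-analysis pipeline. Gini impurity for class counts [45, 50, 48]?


Probabilities: [45/143, 50/143, 48/143] ≈ [0.3147, 0.3497, 0.3357]
Σpᵢ² = (2025 + 2500 + 2304)/143² = 6829/20449
Gini = 1 - Σpᵢ² = 1 - 6829/20449 = 0.666

0.666


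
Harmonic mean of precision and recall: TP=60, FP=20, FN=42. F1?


Precision = 60/80 = 0.75
Recall = 60/102 = 0.5882
F1 = 2·P·R/(P+R) = 2·TP/(2·TP+FP+FN) = 120/(120+20+42) = 120/182 = 0.6593

0.6593


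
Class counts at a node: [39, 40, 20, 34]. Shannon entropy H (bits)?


Probabilities: [39/133, 40/133, 20/133, 34/133] ≈ [0.2932, 0.3008, 0.1504, 0.2556]
H = -((39/133)·log₂(39/133) + (40/133)·log₂(40/133) + (20/133)·log₂(20/133) + (34/133)·log₂(34/133))
  = 1.9544 bits

1.9544 bits


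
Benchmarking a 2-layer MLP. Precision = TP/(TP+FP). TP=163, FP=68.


Precision = TP/(TP+FP)
= 163/(163+68)
= 163/231 = 70.56%

70.56%


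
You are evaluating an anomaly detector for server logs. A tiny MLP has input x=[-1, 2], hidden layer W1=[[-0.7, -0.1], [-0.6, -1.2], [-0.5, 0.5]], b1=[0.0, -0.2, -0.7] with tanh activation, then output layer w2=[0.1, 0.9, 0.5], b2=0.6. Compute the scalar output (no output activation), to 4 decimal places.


z1[0] = (-0.7)·(-1) + (-0.1)·(2) + 0.0 = 0.5
z1[1] = (-0.6)·(-1) + (-1.2)·(2) - 0.2 = -2.0
z1[2] = (-0.5)·(-1) + (0.5)·(2) - 0.7 = 0.8
h = tanh(z1) = [0.4621, -0.964, 0.664]
output = (0.1)·(0.4621) + (0.9)·(-0.964) + (0.5)·(0.664) + 0.6 = 0.1106

0.1106


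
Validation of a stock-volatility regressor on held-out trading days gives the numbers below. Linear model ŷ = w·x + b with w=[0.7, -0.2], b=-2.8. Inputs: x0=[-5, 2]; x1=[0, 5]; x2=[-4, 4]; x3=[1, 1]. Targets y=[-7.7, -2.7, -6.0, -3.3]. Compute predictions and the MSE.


ŷ0 = (0.7)·(-5) + (-0.2)·(2) - 2.8 = -6.7
ŷ1 = (0.7)·(0) + (-0.2)·(5) - 2.8 = -3.8
ŷ2 = (0.7)·(-4) + (-0.2)·(4) - 2.8 = -6.4
ŷ3 = (0.7)·(1) + (-0.2)·(1) - 2.8 = -2.3
errors² = [1.0, 1.21, 0.16, 1.0]
MSE = 3.3700/4 = 0.8425

0.8425


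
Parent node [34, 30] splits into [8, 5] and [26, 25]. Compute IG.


Parent = [34, 30], H_parent = 0.9972
H_left = 0.9612 (n=13), H_right = 0.9997 (n=51)
H_children = (13/64)·0.9612 + (51/64)·0.9997 = 0.9919
IG = 0.9972 - 0.9919 = 0.0053

0.0053


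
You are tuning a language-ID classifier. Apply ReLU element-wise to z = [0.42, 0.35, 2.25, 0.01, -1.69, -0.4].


ReLU(0.42) = max(0, 0.42) = 0.42
ReLU(0.35) = max(0, 0.35) = 0.35
ReLU(2.25) = max(0, 2.25) = 2.25
ReLU(0.01) = max(0, 0.01) = 0.01
ReLU(-1.69) = max(0, -1.69) = 0.0
ReLU(-0.4) = max(0, -0.4) = 0.0
result = [0.42, 0.35, 2.25, 0.01, 0.0, 0.0]

[0.42, 0.35, 2.25, 0.01, 0.0, 0.0]


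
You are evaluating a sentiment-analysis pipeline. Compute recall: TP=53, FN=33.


Recall = TP/(TP+FN)
= 53/(53+33)
= 53/86 = 61.63%

61.63%


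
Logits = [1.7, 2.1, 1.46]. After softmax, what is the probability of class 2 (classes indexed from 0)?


Exponentials: e^1.7=5.4739, e^2.1=8.1662, e^1.46=4.306
Sum = 17.9461
Softmax = [0.305, 0.455, 0.2399]
p[2] = 4.306/17.9461 = 0.2399

0.2399


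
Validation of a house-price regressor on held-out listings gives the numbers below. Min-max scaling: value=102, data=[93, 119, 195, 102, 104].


min=93, max=195
(102-93)/(195-93) = 9/102 = 0.0882

0.0882


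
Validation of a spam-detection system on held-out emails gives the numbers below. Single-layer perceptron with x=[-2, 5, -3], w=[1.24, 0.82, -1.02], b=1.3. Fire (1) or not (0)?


z = (-2)·(1.24) + (5)·(0.82) + (-3)·(-1.02) + 1.3
  = 5.98
step(z) = 1 (z≥0)

1


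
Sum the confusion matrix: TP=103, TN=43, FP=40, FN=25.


Total = TP + TN + FP + FN
= 103 + 43 + 40 + 25
= 211
(Predicted positive: 143, predicted negative: 68)

211


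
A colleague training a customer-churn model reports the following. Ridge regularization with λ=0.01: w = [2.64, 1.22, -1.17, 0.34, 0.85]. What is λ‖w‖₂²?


‖w‖₂² = (2.64)² + (1.22)² + (-1.17)² + (0.34)² + (0.85)²
     = 6.9696 + 1.4884 + 1.3689 + 0.1156 + 0.7225
     = 10.665
λ·‖w‖₂² = 0.01·10.665 = 0.10665

0.10665


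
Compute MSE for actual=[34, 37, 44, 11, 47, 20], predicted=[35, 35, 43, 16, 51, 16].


Squared errors: (34-35)²=1, (37-35)²=4, (44-43)²=1, (11-16)²=25, (47-51)²=16, (20-16)²=16
Sum = 63
MSE = 63/6 = 21/2

21/2


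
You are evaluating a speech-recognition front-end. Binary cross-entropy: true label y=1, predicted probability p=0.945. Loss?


BCE = -[y·ln(p) + (1-y)·ln(1-p)]
= -1·ln(0.945) - 0
= -ln(0.945) = 0.0566

0.0566


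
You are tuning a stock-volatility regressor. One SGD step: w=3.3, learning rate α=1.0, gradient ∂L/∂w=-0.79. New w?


w_new = w - α·∇
= 3.3 - 1.0·-0.79
= 3.3 + 0.79
= 4.09

4.09


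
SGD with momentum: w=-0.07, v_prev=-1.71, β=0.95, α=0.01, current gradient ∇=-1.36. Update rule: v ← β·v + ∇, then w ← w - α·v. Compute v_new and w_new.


v_new = 0.95·-1.71 - 1.36 = -1.6245 - 1.36 = -2.9845
w_new = -0.07 - 0.01·-2.9845 = -0.07 + 0.029845 = -0.040155

v_new=-2.9845, w_new=-0.040155


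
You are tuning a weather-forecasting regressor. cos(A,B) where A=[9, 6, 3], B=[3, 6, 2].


A·B = 9·3 + 6·6 + 3·2 = 69
‖A‖ = √126 = 11.225, ‖B‖ = √49 = 7
cos = 69/(√126·√49) = 69/√6174 = 0.8781

0.8781


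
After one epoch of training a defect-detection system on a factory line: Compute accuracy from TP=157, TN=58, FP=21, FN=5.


Accuracy = (TP+TN)/(TP+TN+FP+FN)
= (157+58)/(241)
= 215/241 = 89.21%

89.21%


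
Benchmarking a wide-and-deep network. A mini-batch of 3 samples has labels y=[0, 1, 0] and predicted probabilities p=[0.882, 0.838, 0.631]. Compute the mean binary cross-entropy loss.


L[0] = -ln(1-0.882) = -ln(0.118) = 2.1371
L[1] = -ln(0.838) = 0.1767
L[2] = -ln(1-0.631) = -ln(0.369) = 0.997
mean = (2.1371 + 0.1767 + 0.997)/3 = 1.1036

1.1036


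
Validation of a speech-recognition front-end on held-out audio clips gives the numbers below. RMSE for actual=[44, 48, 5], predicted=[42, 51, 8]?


MSE = 22/3 = 7.3333
RMSE = √(22/3) = 2.708

2.708


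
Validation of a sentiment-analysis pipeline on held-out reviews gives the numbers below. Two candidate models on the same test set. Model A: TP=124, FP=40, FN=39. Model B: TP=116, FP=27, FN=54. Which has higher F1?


Model A: P=124/164=0.7561, R=124/163=0.7607, F1=2PR/(P+R)=2TP/(2TP+FP+FN)=248/327=0.7584
Model B: P=116/143=0.8112, R=116/170=0.6824, F1=2PR/(P+R)=2TP/(2TP+FP+FN)=232/313=0.7412
0.7584 > 0.7412 → Model A

Model A


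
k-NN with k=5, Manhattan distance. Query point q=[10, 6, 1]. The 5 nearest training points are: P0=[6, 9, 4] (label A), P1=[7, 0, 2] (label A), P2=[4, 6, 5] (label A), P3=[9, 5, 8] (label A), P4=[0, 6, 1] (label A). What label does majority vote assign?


d(q,P0) = 10  (label A)
d(q,P1) = 10  (label A)
d(q,P2) = 10  (label A)
d(q,P3) = 9  (label A)
d(q,P4) = 10  (label A)
Votes: A=5, B=0
Majority → A

A


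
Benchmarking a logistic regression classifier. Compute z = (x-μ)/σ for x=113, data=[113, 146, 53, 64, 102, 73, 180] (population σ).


μ = 104.4286, σ = 42.7379
z = (113 - 104.4286)/42.7379 = 0.2006

0.2006


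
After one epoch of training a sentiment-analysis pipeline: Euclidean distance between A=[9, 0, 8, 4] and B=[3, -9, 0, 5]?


d = √((9-3)² + (0+ 9)² + (8-0)² + (4-5)²)
  = √(36 + 81 + 64 + 1)
  = √182 = 13.4907

13.4907


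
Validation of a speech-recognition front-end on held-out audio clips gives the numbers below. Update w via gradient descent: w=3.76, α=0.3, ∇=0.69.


w_new = w - α·∇
= 3.76 - 0.3·0.69
= 3.76 - 0.207
= 3.553

3.553


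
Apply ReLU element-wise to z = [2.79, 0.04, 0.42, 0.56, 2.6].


ReLU(2.79) = max(0, 2.79) = 2.79
ReLU(0.04) = max(0, 0.04) = 0.04
ReLU(0.42) = max(0, 0.42) = 0.42
ReLU(0.56) = max(0, 0.56) = 0.56
ReLU(2.6) = max(0, 2.6) = 2.6
result = [2.79, 0.04, 0.42, 0.56, 2.6]

[2.79, 0.04, 0.42, 0.56, 2.6]


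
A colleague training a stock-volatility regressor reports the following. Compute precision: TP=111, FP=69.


Precision = TP/(TP+FP)
= 111/(111+69)
= 111/180 = 61.67%

61.67%


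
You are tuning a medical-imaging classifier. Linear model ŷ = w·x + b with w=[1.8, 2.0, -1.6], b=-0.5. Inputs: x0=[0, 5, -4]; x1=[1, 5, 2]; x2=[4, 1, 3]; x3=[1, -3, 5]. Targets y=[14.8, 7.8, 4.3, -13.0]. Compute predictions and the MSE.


ŷ0 = (1.8)·(0) + (2.0)·(5) + (-1.6)·(-4) - 0.5 = 15.9
ŷ1 = (1.8)·(1) + (2.0)·(5) + (-1.6)·(2) - 0.5 = 8.1
ŷ2 = (1.8)·(4) + (2.0)·(1) + (-1.6)·(3) - 0.5 = 3.9
ŷ3 = (1.8)·(1) + (2.0)·(-3) + (-1.6)·(5) - 0.5 = -12.7
errors² = [1.21, 0.09, 0.16, 0.09]
MSE = 1.5500/4 = 0.3875

0.3875


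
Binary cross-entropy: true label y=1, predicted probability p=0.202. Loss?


BCE = -[y·ln(p) + (1-y)·ln(1-p)]
= -1·ln(0.202) - 0
= -ln(0.202) = 1.5995

1.5995


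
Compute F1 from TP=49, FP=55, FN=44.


Precision = 49/104 = 0.4712
Recall = 49/93 = 0.5269
F1 = 2·P·R/(P+R) = 2·TP/(2·TP+FP+FN) = 98/(98+55+44) = 98/197 = 0.4975

0.4975


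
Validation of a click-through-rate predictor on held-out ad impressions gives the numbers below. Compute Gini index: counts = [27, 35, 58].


Probabilities: [27/120, 35/120, 58/120] ≈ [0.225, 0.2917, 0.4833]
Σpᵢ² = (729 + 1225 + 3364)/120² = 5318/14400
Gini = 1 - Σpᵢ² = 1 - 5318/14400 = 0.6307

0.6307


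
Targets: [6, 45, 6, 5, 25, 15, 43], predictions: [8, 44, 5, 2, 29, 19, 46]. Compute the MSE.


Squared errors: (6-8)²=4, (45-44)²=1, (6-5)²=1, (5-2)²=9, (25-29)²=16, (15-19)²=16, (43-46)²=9
Sum = 56
MSE = 56/7 = 8

8


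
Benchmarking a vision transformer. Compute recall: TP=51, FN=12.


Recall = TP/(TP+FN)
= 51/(51+12)
= 51/63 = 80.95%

80.95%


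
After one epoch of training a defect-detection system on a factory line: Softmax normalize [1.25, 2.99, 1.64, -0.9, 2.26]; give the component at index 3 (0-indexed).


Exponentials: e^1.25=3.4903, e^2.99=19.8857, e^1.64=5.1552, e^-0.9=0.4066, e^2.26=9.5831
Sum = 38.5209
Softmax = [0.0906, 0.5162, 0.1338, 0.0106, 0.2488]
p[3] = 0.4066/38.5209 = 0.0106

0.0106


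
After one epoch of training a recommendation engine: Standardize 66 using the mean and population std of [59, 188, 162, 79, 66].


μ = 110.8, σ = 53.4468
z = (66 - 110.8)/53.4468 = -0.8382

-0.8382


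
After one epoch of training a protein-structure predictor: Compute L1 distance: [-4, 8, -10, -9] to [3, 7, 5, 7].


d = |-4-3| + |8-7| + |-10-5| + |-9-7|
  = 7 + 1 + 15 + 16
  = 39

39


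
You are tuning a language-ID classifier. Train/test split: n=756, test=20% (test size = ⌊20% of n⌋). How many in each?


Test = ⌊756·20/100⌋ = 151
Train = 756 - 151 = 605

Train: 605, Test: 151


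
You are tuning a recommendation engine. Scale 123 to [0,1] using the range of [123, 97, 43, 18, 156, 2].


min=2, max=156
(123-2)/(156-2) = 121/154 = 0.7857

0.7857


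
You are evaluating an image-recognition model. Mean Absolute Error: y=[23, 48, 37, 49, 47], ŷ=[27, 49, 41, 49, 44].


Absolute errors: |23-27|=4, |48-49|=1, |37-41|=4, |49-49|=0, |47-44|=3
Sum = 12
MAE = 12/5 = 12/5

12/5


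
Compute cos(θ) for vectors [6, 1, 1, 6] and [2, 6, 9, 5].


A·B = 6·2 + 1·6 + 1·9 + 6·5 = 57
‖A‖ = √74 = 8.6023, ‖B‖ = √146 = 12.083
cos = 57/(√74·√146) = 57/√10804 = 0.5484

0.5484


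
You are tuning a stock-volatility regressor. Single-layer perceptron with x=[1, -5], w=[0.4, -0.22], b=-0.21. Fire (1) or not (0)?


z = (1)·(0.4) + (-5)·(-0.22) - 0.21
  = 1.29
step(z) = 1 (z≥0)

1


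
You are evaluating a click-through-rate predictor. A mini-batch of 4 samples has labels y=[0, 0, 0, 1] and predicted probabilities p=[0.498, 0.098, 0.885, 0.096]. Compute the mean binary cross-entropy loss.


L[0] = -ln(1-0.498) = -ln(0.502) = 0.6892
L[1] = -ln(1-0.098) = -ln(0.902) = 0.1031
L[2] = -ln(1-0.885) = -ln(0.115) = 2.1628
L[3] = -ln(0.096) = 2.3434
mean = (0.6892 + 0.1031 + 2.1628 + 2.3434)/4 = 1.3246

1.3246


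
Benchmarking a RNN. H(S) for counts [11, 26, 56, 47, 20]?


Probabilities: [11/160, 26/160, 56/160, 47/160, 20/160] ≈ [0.0688, 0.1625, 0.35, 0.2938, 0.125]
H = -((11/160)·log₂(11/160) + (26/160)·log₂(26/160) + (56/160)·log₂(56/160) + (47/160)·log₂(47/160) + (20/160)·log₂(20/160))
  = 2.1158 bits

2.1158 bits


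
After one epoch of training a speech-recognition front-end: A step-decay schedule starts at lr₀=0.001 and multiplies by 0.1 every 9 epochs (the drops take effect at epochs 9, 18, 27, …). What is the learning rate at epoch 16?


n_drops = ⌊16/9⌋ = 1
lr = 0.001·0.1^1 = 0.001·0.1 = 0.0001

0.0001


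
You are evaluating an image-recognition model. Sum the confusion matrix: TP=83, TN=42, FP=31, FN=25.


Total = TP + TN + FP + FN
= 83 + 42 + 31 + 25
= 181
(Predicted positive: 114, predicted negative: 67)

181


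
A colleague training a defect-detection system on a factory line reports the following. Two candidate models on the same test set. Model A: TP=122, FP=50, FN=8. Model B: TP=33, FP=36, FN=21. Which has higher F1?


Model A: P=122/172=0.7093, R=122/130=0.9385, F1=2PR/(P+R)=2TP/(2TP+FP+FN)=244/302=0.8079
Model B: P=33/69=0.4783, R=33/54=0.6111, F1=2PR/(P+R)=2TP/(2TP+FP+FN)=66/123=0.5366
0.8079 > 0.5366 → Model A

Model A


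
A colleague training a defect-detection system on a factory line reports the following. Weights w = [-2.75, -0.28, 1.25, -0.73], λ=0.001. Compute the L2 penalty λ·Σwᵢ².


‖w‖₂² = (-2.75)² + (-0.28)² + (1.25)² + (-0.73)²
     = 7.5625 + 0.0784 + 1.5625 + 0.5329
     = 9.7363
λ·‖w‖₂² = 0.001·9.7363 = 0.009736

0.009736


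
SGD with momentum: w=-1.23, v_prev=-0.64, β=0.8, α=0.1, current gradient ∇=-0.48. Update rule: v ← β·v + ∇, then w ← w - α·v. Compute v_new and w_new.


v_new = 0.8·-0.64 - 0.48 = -0.512 - 0.48 = -0.992
w_new = -1.23 - 0.1·-0.992 = -1.23 + 0.0992 = -1.1308

v_new=-0.992, w_new=-1.1308


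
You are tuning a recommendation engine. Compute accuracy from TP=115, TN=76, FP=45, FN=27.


Accuracy = (TP+TN)/(TP+TN+FP+FN)
= (115+76)/(263)
= 191/263 = 72.62%

72.62%


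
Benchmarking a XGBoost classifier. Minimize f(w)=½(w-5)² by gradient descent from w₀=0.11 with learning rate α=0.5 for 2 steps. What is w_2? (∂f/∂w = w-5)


step 1: grad = 0.11-5 = -4.89; w = 0.11 - 0.5·(-4.89) = 2.555
step 2: grad = 2.555-5 = -2.445; w = 2.555 - 0.5·(-2.445) = 3.7775

3.7775


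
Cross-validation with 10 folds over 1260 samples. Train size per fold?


Fold size = 1260/10 = 126
Training per fold = 1260 - 126 = 1134

1134


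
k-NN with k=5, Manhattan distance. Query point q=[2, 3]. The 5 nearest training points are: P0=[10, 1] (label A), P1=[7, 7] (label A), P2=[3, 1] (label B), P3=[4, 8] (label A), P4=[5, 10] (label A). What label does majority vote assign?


d(q,P0) = 10  (label A)
d(q,P1) = 9  (label A)
d(q,P2) = 3  (label B)
d(q,P3) = 7  (label A)
d(q,P4) = 10  (label A)
Votes: A=4, B=1
Majority → A

A


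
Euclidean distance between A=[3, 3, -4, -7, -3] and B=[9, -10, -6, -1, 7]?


d = √((3-9)² + (3+ 10)² + (-4+ 6)² + (-7+ 1)² + (-3-7)²)
  = √(36 + 169 + 4 + 36 + 100)
  = √345 = 18.5742

18.5742


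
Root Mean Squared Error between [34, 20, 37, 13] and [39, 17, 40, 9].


MSE = 59/4 = 14.75
RMSE = √(59/4) = 3.8406

3.8406


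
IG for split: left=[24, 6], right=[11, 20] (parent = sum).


Parent = [35, 26], H_parent = 0.9842
H_left = 0.7219 (n=30), H_right = 0.9383 (n=31)
H_children = (30/61)·0.7219 + (31/61)·0.9383 = 0.8319
IG = 0.9842 - 0.8319 = 0.1523

0.1523


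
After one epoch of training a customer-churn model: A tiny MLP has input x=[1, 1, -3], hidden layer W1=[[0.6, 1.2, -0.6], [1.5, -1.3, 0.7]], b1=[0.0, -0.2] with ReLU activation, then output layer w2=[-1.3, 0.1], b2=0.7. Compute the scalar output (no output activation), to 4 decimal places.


z1[0] = (0.6)·(1) + (1.2)·(1) + (-0.6)·(-3) + 0.0 = 3.6
z1[1] = (1.5)·(1) + (-1.3)·(1) + (0.7)·(-3) - 0.2 = -2.1
h = ReLU(z1) = [3.6, 0.0]
output = (-1.3)·(3.6) + (0.1)·(0.0) + 0.7 = -3.98

-3.98


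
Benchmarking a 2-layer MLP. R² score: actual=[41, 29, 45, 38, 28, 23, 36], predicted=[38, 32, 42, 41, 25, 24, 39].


ȳ = 34.2857
SS_res = Σ(y-ŷ)² = 55
SS_tot = Σ(y-ȳ)² = 371.43
R² = 1 - SS_res/SS_tot = 1 - 0.1481 = 0.8519

0.8519


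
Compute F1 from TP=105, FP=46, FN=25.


Precision = 105/151 = 0.6954
Recall = 105/130 = 0.8077
F1 = 2·P·R/(P+R) = 2·TP/(2·TP+FP+FN) = 210/(210+46+25) = 210/281 = 0.7473

0.7473


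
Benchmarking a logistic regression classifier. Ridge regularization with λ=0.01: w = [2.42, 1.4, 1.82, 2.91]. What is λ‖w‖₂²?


‖w‖₂² = (2.42)² + (1.4)² + (1.82)² + (2.91)²
     = 5.8564 + 1.96 + 3.3124 + 8.4681
     = 19.5969
λ·‖w‖₂² = 0.01·19.5969 = 0.195969

0.195969


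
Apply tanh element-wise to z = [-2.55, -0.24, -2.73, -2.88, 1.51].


tanh(-2.55) = -0.9879
tanh(-0.24) = -0.2355
tanh(-2.73) = -0.9915
tanh(-2.88) = -0.9937
tanh(1.51) = 0.9069
result = [-0.9879, -0.2355, -0.9915, -0.9937, 0.9069]

[-0.9879, -0.2355, -0.9915, -0.9937, 0.9069]


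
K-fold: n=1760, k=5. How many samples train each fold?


Fold size = 1760/5 = 352
Training per fold = 1760 - 352 = 1408

1408


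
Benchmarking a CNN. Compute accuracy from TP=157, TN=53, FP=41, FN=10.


Accuracy = (TP+TN)/(TP+TN+FP+FN)
= (157+53)/(261)
= 210/261 = 80.46%

80.46%


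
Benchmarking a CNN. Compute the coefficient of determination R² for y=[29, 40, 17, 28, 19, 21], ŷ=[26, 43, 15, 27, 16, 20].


ȳ = 25.6667
SS_res = Σ(y-ŷ)² = 33
SS_tot = Σ(y-ȳ)² = 363.33
R² = 1 - SS_res/SS_tot = 1 - 0.0908 = 0.9092

0.9092


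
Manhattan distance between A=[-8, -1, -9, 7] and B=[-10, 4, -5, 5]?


d = |-8+ 10| + |-1-4| + |-9+ 5| + |7-5|
  = 2 + 5 + 4 + 2
  = 13

13


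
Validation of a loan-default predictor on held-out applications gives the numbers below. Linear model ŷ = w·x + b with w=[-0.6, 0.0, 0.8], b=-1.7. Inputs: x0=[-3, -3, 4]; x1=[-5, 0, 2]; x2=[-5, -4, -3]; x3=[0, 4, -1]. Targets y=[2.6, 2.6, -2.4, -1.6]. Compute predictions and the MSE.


ŷ0 = (-0.6)·(-3) + (0.0)·(-3) + (0.8)·(4) - 1.7 = 3.3
ŷ1 = (-0.6)·(-5) + (0.0)·(0) + (0.8)·(2) - 1.7 = 2.9
ŷ2 = (-0.6)·(-5) + (0.0)·(-4) + (0.8)·(-3) - 1.7 = -1.1
ŷ3 = (-0.6)·(0) + (0.0)·(4) + (0.8)·(-1) - 1.7 = -2.5
errors² = [0.49, 0.09, 1.69, 0.81]
MSE = 3.0800/4 = 0.77

0.77


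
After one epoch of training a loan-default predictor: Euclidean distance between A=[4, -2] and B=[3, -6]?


d = √((4-3)² + (-2+ 6)²)
  = √(1 + 16)
  = √17 = 4.1231

4.1231


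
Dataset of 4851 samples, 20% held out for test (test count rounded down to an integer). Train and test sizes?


Test = ⌊4851·20/100⌋ = 970
Train = 4851 - 970 = 3881

Train: 3881, Test: 970


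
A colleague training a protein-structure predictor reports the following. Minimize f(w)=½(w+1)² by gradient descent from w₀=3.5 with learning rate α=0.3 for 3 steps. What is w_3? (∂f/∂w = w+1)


step 1: grad = 3.5+1 = 4.5; w = 3.5 - 0.3·(4.5) = 2.15
step 2: grad = 2.15+1 = 3.15; w = 2.15 - 0.3·(3.15) = 1.205
step 3: grad = 1.205+1 = 2.205; w = 1.205 - 0.3·(2.205) = 0.5435

0.5435


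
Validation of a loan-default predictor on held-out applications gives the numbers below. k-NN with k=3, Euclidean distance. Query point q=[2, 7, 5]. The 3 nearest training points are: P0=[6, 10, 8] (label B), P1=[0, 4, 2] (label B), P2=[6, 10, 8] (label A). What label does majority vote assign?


d(q,P0) = 5.831  (label B)
d(q,P1) = 4.6904  (label B)
d(q,P2) = 5.831  (label A)
Votes: A=1, B=2
Majority → B

B


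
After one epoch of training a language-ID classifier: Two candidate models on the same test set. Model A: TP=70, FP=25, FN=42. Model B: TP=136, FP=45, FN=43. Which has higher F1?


Model A: P=70/95=0.7368, R=70/112=0.625, F1=2PR/(P+R)=2TP/(2TP+FP+FN)=140/207=0.6763
Model B: P=136/181=0.7514, R=136/179=0.7598, F1=2PR/(P+R)=2TP/(2TP+FP+FN)=272/360=0.7556
0.6763 < 0.7556 → Model B

Model B


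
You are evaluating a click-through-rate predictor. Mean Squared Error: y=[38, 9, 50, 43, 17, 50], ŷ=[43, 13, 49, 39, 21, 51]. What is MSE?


Squared errors: (38-43)²=25, (9-13)²=16, (50-49)²=1, (43-39)²=16, (17-21)²=16, (50-51)²=1
Sum = 75
MSE = 75/6 = 25/2

25/2


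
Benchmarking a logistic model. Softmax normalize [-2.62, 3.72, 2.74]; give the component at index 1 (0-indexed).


Exponentials: e^-2.62=0.0728, e^3.72=41.2644, e^2.74=15.487
Sum = 56.8242
Softmax = [0.0013, 0.7262, 0.2725]
p[1] = 41.2644/56.8242 = 0.7262

0.7262


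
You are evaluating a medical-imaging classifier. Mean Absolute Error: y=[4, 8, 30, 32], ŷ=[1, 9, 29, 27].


Absolute errors: |4-1|=3, |8-9|=1, |30-29|=1, |32-27|=5
Sum = 10
MAE = 10/4 = 5/2

5/2


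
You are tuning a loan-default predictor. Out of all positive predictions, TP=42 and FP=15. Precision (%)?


Precision = TP/(TP+FP)
= 42/(42+15)
= 42/57 = 73.68%

73.68%
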